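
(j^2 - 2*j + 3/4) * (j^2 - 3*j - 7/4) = j^4 - 5*j^3 + 5*j^2 + 5*j/4 - 21/16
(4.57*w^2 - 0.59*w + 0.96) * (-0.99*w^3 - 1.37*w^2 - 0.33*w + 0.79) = -4.5243*w^5 - 5.6768*w^4 - 1.6502*w^3 + 2.4898*w^2 - 0.7829*w + 0.7584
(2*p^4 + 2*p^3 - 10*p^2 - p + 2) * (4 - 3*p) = -6*p^5 + 2*p^4 + 38*p^3 - 37*p^2 - 10*p + 8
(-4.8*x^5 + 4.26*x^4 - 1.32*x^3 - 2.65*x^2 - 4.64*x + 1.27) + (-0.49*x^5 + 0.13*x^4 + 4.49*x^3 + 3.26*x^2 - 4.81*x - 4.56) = -5.29*x^5 + 4.39*x^4 + 3.17*x^3 + 0.61*x^2 - 9.45*x - 3.29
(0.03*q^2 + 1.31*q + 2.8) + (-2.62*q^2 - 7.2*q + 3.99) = -2.59*q^2 - 5.89*q + 6.79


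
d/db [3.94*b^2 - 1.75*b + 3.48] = 7.88*b - 1.75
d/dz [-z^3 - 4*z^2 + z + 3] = -3*z^2 - 8*z + 1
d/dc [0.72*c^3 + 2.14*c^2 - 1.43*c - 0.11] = 2.16*c^2 + 4.28*c - 1.43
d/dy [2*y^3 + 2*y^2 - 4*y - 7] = 6*y^2 + 4*y - 4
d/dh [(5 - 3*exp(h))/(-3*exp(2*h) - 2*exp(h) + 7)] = (-9*exp(2*h) + 30*exp(h) - 11)*exp(h)/(9*exp(4*h) + 12*exp(3*h) - 38*exp(2*h) - 28*exp(h) + 49)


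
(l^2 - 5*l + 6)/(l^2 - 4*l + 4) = (l - 3)/(l - 2)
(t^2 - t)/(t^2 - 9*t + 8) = t/(t - 8)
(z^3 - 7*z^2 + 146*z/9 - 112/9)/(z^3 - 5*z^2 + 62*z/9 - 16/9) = (3*z - 7)/(3*z - 1)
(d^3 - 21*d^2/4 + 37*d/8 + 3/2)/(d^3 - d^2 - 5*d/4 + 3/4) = (4*d^2 - 15*d - 4)/(2*(2*d^2 + d - 1))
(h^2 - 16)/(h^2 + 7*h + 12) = (h - 4)/(h + 3)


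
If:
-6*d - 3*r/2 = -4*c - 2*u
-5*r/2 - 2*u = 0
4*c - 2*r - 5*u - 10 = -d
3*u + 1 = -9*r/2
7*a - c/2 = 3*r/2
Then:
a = -5/84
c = 19/6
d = 3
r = -4/3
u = 5/3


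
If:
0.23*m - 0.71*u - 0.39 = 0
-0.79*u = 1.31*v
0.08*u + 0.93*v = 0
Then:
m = 1.70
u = 0.00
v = 0.00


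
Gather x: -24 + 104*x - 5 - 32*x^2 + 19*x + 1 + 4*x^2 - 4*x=-28*x^2 + 119*x - 28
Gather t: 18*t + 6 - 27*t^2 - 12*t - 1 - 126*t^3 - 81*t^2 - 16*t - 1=-126*t^3 - 108*t^2 - 10*t + 4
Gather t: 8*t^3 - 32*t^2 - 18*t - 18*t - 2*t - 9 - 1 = 8*t^3 - 32*t^2 - 38*t - 10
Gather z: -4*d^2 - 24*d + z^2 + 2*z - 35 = -4*d^2 - 24*d + z^2 + 2*z - 35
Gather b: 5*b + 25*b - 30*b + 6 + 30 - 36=0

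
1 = 1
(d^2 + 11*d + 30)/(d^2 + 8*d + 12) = (d + 5)/(d + 2)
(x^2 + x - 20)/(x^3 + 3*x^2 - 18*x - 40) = 1/(x + 2)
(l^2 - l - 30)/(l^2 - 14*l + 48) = (l + 5)/(l - 8)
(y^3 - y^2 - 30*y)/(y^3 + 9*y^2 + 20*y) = (y - 6)/(y + 4)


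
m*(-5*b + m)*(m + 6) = -5*b*m^2 - 30*b*m + m^3 + 6*m^2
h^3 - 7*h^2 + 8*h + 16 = (h - 4)^2*(h + 1)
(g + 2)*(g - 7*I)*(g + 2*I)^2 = g^4 + 2*g^3 - 3*I*g^3 + 24*g^2 - 6*I*g^2 + 48*g + 28*I*g + 56*I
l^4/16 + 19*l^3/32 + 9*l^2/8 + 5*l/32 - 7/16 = (l/4 + 1/4)*(l/4 + 1/2)*(l - 1/2)*(l + 7)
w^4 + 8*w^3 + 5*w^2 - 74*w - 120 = (w - 3)*(w + 2)*(w + 4)*(w + 5)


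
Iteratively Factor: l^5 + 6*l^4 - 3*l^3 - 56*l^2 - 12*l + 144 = (l + 4)*(l^4 + 2*l^3 - 11*l^2 - 12*l + 36) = (l + 3)*(l + 4)*(l^3 - l^2 - 8*l + 12) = (l - 2)*(l + 3)*(l + 4)*(l^2 + l - 6) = (l - 2)*(l + 3)^2*(l + 4)*(l - 2)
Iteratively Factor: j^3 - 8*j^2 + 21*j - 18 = (j - 3)*(j^2 - 5*j + 6) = (j - 3)*(j - 2)*(j - 3)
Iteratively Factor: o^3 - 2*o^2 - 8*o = (o)*(o^2 - 2*o - 8) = o*(o + 2)*(o - 4)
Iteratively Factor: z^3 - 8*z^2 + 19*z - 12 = (z - 3)*(z^2 - 5*z + 4) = (z - 4)*(z - 3)*(z - 1)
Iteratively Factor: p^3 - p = (p + 1)*(p^2 - p) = p*(p + 1)*(p - 1)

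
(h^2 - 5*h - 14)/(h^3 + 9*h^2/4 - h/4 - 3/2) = 4*(h - 7)/(4*h^2 + h - 3)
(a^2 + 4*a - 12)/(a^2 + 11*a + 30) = (a - 2)/(a + 5)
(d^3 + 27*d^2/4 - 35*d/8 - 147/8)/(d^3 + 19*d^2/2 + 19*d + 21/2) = (d - 7/4)/(d + 1)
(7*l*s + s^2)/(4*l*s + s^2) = (7*l + s)/(4*l + s)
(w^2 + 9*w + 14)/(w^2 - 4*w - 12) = (w + 7)/(w - 6)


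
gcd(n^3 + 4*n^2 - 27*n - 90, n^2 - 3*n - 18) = n + 3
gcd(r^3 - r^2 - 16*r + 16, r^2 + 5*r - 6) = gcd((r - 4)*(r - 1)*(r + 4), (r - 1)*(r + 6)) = r - 1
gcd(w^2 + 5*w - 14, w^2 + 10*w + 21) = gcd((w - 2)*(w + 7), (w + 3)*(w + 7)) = w + 7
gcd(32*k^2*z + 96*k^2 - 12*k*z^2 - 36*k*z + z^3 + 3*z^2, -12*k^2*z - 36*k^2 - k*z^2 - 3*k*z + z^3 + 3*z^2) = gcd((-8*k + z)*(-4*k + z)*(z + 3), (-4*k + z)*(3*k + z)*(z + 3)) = -4*k*z - 12*k + z^2 + 3*z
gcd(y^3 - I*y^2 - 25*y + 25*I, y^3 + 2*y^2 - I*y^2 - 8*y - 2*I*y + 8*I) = y - I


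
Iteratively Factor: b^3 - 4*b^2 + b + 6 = (b - 2)*(b^2 - 2*b - 3) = (b - 3)*(b - 2)*(b + 1)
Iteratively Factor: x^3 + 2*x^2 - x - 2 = (x - 1)*(x^2 + 3*x + 2) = (x - 1)*(x + 1)*(x + 2)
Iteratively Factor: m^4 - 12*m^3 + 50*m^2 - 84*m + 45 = (m - 5)*(m^3 - 7*m^2 + 15*m - 9) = (m - 5)*(m - 1)*(m^2 - 6*m + 9) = (m - 5)*(m - 3)*(m - 1)*(m - 3)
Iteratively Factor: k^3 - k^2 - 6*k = (k - 3)*(k^2 + 2*k) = k*(k - 3)*(k + 2)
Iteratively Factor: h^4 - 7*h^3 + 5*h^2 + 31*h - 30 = (h - 5)*(h^3 - 2*h^2 - 5*h + 6) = (h - 5)*(h + 2)*(h^2 - 4*h + 3) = (h - 5)*(h - 3)*(h + 2)*(h - 1)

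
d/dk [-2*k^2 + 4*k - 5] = 4 - 4*k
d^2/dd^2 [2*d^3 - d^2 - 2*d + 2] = 12*d - 2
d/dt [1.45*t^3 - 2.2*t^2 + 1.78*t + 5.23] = 4.35*t^2 - 4.4*t + 1.78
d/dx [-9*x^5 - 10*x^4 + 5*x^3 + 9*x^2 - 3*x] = -45*x^4 - 40*x^3 + 15*x^2 + 18*x - 3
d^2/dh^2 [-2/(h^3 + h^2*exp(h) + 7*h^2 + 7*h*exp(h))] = 2*(h*(h^2 + h*exp(h) + 7*h + 7*exp(h))*(h^2*exp(h) + 11*h*exp(h) + 6*h + 16*exp(h) + 14) - 2*(h^2*exp(h) + 3*h^2 + 9*h*exp(h) + 14*h + 7*exp(h))^2)/(h^3*(h^2 + h*exp(h) + 7*h + 7*exp(h))^3)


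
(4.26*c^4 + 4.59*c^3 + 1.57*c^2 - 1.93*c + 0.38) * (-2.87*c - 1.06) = -12.2262*c^5 - 17.6889*c^4 - 9.3713*c^3 + 3.8749*c^2 + 0.9552*c - 0.4028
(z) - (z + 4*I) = -4*I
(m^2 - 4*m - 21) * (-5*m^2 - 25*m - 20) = -5*m^4 - 5*m^3 + 185*m^2 + 605*m + 420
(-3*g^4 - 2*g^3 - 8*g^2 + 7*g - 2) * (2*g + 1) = -6*g^5 - 7*g^4 - 18*g^3 + 6*g^2 + 3*g - 2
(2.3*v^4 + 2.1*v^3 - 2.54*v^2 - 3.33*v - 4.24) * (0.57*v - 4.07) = 1.311*v^5 - 8.164*v^4 - 9.9948*v^3 + 8.4397*v^2 + 11.1363*v + 17.2568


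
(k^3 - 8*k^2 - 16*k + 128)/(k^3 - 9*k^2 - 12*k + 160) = (k - 4)/(k - 5)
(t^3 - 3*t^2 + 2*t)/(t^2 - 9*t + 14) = t*(t - 1)/(t - 7)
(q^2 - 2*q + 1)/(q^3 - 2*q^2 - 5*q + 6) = (q - 1)/(q^2 - q - 6)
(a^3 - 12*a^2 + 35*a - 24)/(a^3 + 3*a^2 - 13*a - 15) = (a^2 - 9*a + 8)/(a^2 + 6*a + 5)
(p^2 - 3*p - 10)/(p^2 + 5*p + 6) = (p - 5)/(p + 3)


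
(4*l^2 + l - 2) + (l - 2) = 4*l^2 + 2*l - 4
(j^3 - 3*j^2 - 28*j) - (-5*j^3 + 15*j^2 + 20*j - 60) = 6*j^3 - 18*j^2 - 48*j + 60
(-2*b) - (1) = -2*b - 1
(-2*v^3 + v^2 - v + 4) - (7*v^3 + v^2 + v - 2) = -9*v^3 - 2*v + 6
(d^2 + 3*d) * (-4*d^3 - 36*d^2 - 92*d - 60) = -4*d^5 - 48*d^4 - 200*d^3 - 336*d^2 - 180*d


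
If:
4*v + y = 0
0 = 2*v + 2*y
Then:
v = 0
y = 0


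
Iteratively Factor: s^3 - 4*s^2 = (s)*(s^2 - 4*s) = s*(s - 4)*(s)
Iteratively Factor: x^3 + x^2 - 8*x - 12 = (x + 2)*(x^2 - x - 6) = (x + 2)^2*(x - 3)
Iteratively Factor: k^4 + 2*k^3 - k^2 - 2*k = (k + 2)*(k^3 - k) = (k + 1)*(k + 2)*(k^2 - k) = k*(k + 1)*(k + 2)*(k - 1)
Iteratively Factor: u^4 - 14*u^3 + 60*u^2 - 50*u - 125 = (u - 5)*(u^3 - 9*u^2 + 15*u + 25) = (u - 5)^2*(u^2 - 4*u - 5) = (u - 5)^3*(u + 1)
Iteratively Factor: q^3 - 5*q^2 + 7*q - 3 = (q - 3)*(q^2 - 2*q + 1) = (q - 3)*(q - 1)*(q - 1)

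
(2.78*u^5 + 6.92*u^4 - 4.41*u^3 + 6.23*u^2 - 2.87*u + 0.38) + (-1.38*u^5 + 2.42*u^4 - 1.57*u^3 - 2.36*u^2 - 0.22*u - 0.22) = 1.4*u^5 + 9.34*u^4 - 5.98*u^3 + 3.87*u^2 - 3.09*u + 0.16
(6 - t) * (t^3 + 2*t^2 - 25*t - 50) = -t^4 + 4*t^3 + 37*t^2 - 100*t - 300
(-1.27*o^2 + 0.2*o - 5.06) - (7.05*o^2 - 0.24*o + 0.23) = -8.32*o^2 + 0.44*o - 5.29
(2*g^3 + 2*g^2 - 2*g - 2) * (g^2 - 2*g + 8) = 2*g^5 - 2*g^4 + 10*g^3 + 18*g^2 - 12*g - 16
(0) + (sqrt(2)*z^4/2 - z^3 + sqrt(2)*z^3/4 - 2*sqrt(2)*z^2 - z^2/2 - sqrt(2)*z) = sqrt(2)*z^4/2 - z^3 + sqrt(2)*z^3/4 - 2*sqrt(2)*z^2 - z^2/2 - sqrt(2)*z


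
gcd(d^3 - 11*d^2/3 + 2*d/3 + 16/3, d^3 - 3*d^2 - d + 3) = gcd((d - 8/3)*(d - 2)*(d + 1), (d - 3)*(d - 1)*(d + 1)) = d + 1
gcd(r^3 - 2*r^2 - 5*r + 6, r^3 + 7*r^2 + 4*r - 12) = r^2 + r - 2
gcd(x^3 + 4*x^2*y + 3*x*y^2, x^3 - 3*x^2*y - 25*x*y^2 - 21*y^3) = x^2 + 4*x*y + 3*y^2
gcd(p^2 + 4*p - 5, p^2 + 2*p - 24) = 1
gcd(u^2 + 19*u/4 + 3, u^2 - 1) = 1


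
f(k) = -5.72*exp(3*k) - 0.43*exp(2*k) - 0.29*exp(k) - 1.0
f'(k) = -17.16*exp(3*k) - 0.86*exp(2*k) - 0.29*exp(k) = (-17.16*exp(2*k) - 0.86*exp(k) - 0.29)*exp(k)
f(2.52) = -11052.54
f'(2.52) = -33081.00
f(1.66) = -846.53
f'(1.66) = -2521.65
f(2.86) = -30591.06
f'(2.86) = -91628.93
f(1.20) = -216.04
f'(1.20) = -638.47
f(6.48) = -1585370899.01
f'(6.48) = -4755929537.46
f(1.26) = -257.99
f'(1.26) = -763.59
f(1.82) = -1363.93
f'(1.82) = -4068.82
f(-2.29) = -1.04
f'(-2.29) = -0.06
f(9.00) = -3043344172379.91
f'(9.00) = -9130004278650.22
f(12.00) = -24660255839868600.00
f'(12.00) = -73980756129189000.00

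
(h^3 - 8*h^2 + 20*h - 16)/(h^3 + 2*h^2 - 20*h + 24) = (h - 4)/(h + 6)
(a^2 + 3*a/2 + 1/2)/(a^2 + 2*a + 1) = (a + 1/2)/(a + 1)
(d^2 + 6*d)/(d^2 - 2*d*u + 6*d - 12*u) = d/(d - 2*u)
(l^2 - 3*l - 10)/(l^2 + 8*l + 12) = (l - 5)/(l + 6)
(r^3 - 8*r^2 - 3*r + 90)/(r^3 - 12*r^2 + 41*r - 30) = (r + 3)/(r - 1)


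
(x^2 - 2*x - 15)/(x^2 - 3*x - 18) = (x - 5)/(x - 6)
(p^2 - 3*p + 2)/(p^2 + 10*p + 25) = (p^2 - 3*p + 2)/(p^2 + 10*p + 25)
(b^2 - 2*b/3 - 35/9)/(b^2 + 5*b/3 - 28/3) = (b + 5/3)/(b + 4)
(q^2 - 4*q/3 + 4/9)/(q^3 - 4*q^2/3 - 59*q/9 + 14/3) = (3*q - 2)/(3*q^2 - 2*q - 21)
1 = 1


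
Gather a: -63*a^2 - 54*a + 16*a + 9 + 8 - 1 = -63*a^2 - 38*a + 16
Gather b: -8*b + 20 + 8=28 - 8*b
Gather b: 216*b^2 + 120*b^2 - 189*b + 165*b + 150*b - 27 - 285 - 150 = 336*b^2 + 126*b - 462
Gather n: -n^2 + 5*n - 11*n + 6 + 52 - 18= -n^2 - 6*n + 40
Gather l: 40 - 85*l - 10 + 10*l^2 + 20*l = 10*l^2 - 65*l + 30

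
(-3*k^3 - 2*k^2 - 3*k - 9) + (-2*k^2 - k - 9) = -3*k^3 - 4*k^2 - 4*k - 18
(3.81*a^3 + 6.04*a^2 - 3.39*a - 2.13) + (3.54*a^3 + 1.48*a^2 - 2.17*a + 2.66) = 7.35*a^3 + 7.52*a^2 - 5.56*a + 0.53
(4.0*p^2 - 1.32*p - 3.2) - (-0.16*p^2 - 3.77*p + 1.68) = 4.16*p^2 + 2.45*p - 4.88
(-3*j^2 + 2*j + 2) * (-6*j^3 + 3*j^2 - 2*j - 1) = 18*j^5 - 21*j^4 + 5*j^2 - 6*j - 2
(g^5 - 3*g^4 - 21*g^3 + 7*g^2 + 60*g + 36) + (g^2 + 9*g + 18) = g^5 - 3*g^4 - 21*g^3 + 8*g^2 + 69*g + 54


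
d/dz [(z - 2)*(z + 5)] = 2*z + 3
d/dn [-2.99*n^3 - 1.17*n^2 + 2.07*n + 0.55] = -8.97*n^2 - 2.34*n + 2.07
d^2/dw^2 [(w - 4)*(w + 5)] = 2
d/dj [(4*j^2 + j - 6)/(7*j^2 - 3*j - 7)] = (-19*j^2 + 28*j - 25)/(49*j^4 - 42*j^3 - 89*j^2 + 42*j + 49)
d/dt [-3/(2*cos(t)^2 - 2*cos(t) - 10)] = 3*(1 - 2*cos(t))*sin(t)/(2*(sin(t)^2 + cos(t) + 4)^2)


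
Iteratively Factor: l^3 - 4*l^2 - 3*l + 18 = (l - 3)*(l^2 - l - 6) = (l - 3)^2*(l + 2)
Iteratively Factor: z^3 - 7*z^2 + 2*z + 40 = (z - 4)*(z^2 - 3*z - 10) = (z - 5)*(z - 4)*(z + 2)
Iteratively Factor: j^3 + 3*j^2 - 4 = (j + 2)*(j^2 + j - 2) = (j + 2)^2*(j - 1)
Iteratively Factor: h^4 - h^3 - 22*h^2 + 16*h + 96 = (h - 4)*(h^3 + 3*h^2 - 10*h - 24) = (h - 4)*(h + 2)*(h^2 + h - 12) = (h - 4)*(h + 2)*(h + 4)*(h - 3)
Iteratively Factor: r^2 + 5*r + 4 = (r + 4)*(r + 1)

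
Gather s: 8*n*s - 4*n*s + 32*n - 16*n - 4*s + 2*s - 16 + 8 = 16*n + s*(4*n - 2) - 8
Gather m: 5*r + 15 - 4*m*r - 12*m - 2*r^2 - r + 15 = m*(-4*r - 12) - 2*r^2 + 4*r + 30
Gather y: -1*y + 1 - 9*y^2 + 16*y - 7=-9*y^2 + 15*y - 6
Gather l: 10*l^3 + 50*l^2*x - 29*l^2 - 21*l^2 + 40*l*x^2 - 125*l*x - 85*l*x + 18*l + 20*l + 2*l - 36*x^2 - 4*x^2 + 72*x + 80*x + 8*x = 10*l^3 + l^2*(50*x - 50) + l*(40*x^2 - 210*x + 40) - 40*x^2 + 160*x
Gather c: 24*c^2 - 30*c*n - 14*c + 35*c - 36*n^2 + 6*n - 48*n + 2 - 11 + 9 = 24*c^2 + c*(21 - 30*n) - 36*n^2 - 42*n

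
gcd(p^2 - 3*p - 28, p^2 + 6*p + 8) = p + 4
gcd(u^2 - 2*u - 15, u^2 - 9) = u + 3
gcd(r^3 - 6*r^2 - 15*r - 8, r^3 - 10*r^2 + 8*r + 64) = r - 8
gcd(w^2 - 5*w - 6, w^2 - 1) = w + 1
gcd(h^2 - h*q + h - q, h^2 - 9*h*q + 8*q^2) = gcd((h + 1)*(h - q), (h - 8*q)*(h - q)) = -h + q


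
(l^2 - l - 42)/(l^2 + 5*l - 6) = (l - 7)/(l - 1)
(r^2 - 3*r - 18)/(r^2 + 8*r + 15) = (r - 6)/(r + 5)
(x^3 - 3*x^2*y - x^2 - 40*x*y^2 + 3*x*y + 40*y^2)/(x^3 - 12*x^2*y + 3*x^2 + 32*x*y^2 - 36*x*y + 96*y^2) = (x^2 + 5*x*y - x - 5*y)/(x^2 - 4*x*y + 3*x - 12*y)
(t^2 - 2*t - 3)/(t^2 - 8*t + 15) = (t + 1)/(t - 5)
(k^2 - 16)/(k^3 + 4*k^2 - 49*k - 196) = (k - 4)/(k^2 - 49)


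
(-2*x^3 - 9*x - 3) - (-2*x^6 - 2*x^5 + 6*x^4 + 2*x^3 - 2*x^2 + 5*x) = 2*x^6 + 2*x^5 - 6*x^4 - 4*x^3 + 2*x^2 - 14*x - 3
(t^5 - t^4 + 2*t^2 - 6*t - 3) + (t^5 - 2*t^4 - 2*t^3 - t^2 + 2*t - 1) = 2*t^5 - 3*t^4 - 2*t^3 + t^2 - 4*t - 4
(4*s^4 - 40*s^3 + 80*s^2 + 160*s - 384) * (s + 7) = 4*s^5 - 12*s^4 - 200*s^3 + 720*s^2 + 736*s - 2688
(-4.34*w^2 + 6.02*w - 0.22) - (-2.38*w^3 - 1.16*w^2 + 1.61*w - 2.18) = 2.38*w^3 - 3.18*w^2 + 4.41*w + 1.96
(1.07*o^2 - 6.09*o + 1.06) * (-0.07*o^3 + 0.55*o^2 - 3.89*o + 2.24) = -0.0749*o^5 + 1.0148*o^4 - 7.586*o^3 + 26.6699*o^2 - 17.765*o + 2.3744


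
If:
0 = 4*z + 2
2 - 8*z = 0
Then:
No Solution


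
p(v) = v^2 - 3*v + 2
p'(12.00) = 21.00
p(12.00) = 110.00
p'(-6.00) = -15.00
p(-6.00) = 56.00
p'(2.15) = 1.30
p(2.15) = 0.17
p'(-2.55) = -8.10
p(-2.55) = 16.15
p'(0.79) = -1.42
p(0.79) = 0.25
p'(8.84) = 14.68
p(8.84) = 53.63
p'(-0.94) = -4.88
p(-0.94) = 5.70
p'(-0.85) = -4.70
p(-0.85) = 5.27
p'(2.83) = 2.66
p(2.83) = 1.52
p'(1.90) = 0.80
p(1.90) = -0.09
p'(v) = 2*v - 3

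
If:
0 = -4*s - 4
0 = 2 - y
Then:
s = -1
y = 2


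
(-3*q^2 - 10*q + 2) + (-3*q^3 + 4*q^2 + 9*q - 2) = -3*q^3 + q^2 - q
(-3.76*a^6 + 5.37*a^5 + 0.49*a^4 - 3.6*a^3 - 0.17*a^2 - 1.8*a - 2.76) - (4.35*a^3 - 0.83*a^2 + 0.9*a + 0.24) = -3.76*a^6 + 5.37*a^5 + 0.49*a^4 - 7.95*a^3 + 0.66*a^2 - 2.7*a - 3.0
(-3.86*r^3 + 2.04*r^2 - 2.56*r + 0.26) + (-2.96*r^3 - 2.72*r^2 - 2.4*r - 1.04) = -6.82*r^3 - 0.68*r^2 - 4.96*r - 0.78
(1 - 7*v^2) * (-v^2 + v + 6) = 7*v^4 - 7*v^3 - 43*v^2 + v + 6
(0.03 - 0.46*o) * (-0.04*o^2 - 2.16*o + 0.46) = 0.0184*o^3 + 0.9924*o^2 - 0.2764*o + 0.0138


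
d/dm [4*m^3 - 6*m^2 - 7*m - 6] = 12*m^2 - 12*m - 7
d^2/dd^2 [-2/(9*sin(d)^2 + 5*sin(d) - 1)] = 2*(324*sin(d)^4 + 135*sin(d)^3 - 425*sin(d)^2 - 265*sin(d) - 68)/(9*sin(d)^2 + 5*sin(d) - 1)^3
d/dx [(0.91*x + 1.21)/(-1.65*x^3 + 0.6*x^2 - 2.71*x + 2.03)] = (3.003*x^3 + 5.4435*x^2 - 1.452*x + 5.1264)/(2.7225*x^6 - 1.98*x^5 + 9.303*x^4 - 9.951*x^3 + 9.7801*x^2 - 11.0026*x + 4.1209)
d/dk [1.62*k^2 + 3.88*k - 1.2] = 3.24*k + 3.88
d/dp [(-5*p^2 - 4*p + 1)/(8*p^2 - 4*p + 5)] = 2*(26*p^2 - 33*p - 8)/(64*p^4 - 64*p^3 + 96*p^2 - 40*p + 25)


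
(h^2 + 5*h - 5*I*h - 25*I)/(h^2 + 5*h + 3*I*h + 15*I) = (h - 5*I)/(h + 3*I)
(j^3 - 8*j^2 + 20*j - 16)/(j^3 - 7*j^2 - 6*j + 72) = (j^2 - 4*j + 4)/(j^2 - 3*j - 18)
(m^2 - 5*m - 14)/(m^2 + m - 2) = (m - 7)/(m - 1)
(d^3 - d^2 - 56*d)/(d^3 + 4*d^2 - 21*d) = (d - 8)/(d - 3)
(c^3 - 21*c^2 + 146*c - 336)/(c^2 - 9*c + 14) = (c^2 - 14*c + 48)/(c - 2)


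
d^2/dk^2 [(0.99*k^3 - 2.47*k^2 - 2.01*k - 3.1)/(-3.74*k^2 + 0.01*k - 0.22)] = (-2.8421709430404e-14*k^5 + 58.043854*k^3 + 247.988532*k^2 - 10.906104*k - 4.8528)/(52.313624*k^6 - 0.419628*k^5 + 9.232938*k^4 - 0.049369*k^3 + 0.543114*k^2 - 0.001452*k + 0.010648)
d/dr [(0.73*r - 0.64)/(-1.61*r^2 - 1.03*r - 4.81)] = (1.1753*r^2 - 2.0608*r - 4.1705)/(2.5921*r^4 + 3.3166*r^3 + 16.5491*r^2 + 9.9086*r + 23.1361)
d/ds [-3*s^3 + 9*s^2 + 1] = 9*s*(2 - s)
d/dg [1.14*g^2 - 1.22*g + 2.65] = 2.28*g - 1.22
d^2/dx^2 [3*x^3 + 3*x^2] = 18*x + 6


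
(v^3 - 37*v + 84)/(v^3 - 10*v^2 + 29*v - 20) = (v^2 + 4*v - 21)/(v^2 - 6*v + 5)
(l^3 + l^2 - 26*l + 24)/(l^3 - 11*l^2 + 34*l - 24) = (l + 6)/(l - 6)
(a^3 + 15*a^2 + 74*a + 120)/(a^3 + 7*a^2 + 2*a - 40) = (a + 6)/(a - 2)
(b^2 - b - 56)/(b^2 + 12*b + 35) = (b - 8)/(b + 5)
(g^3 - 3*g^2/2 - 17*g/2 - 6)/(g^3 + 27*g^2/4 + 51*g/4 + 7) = 2*(2*g^2 - 5*g - 12)/(4*g^2 + 23*g + 28)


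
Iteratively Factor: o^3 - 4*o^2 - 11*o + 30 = (o + 3)*(o^2 - 7*o + 10) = (o - 2)*(o + 3)*(o - 5)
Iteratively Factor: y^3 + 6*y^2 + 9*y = (y)*(y^2 + 6*y + 9) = y*(y + 3)*(y + 3)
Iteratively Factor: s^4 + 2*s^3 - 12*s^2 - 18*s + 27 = (s + 3)*(s^3 - s^2 - 9*s + 9) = (s - 3)*(s + 3)*(s^2 + 2*s - 3) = (s - 3)*(s + 3)^2*(s - 1)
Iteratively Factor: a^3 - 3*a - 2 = (a - 2)*(a^2 + 2*a + 1) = (a - 2)*(a + 1)*(a + 1)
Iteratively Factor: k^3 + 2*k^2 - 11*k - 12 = (k + 4)*(k^2 - 2*k - 3) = (k - 3)*(k + 4)*(k + 1)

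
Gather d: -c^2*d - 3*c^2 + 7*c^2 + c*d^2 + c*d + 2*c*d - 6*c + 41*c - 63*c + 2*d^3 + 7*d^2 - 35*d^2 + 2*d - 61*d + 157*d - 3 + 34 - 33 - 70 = 4*c^2 - 28*c + 2*d^3 + d^2*(c - 28) + d*(-c^2 + 3*c + 98) - 72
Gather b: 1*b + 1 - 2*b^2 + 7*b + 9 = -2*b^2 + 8*b + 10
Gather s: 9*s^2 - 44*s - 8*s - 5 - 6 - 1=9*s^2 - 52*s - 12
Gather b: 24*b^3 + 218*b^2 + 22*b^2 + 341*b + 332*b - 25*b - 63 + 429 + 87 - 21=24*b^3 + 240*b^2 + 648*b + 432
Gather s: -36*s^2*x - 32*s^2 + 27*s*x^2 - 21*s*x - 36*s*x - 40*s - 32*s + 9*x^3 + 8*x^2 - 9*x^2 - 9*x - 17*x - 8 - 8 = s^2*(-36*x - 32) + s*(27*x^2 - 57*x - 72) + 9*x^3 - x^2 - 26*x - 16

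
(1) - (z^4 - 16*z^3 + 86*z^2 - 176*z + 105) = -z^4 + 16*z^3 - 86*z^2 + 176*z - 104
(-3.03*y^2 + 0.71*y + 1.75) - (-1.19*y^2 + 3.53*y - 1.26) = -1.84*y^2 - 2.82*y + 3.01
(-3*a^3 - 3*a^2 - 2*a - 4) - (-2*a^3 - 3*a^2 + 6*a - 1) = -a^3 - 8*a - 3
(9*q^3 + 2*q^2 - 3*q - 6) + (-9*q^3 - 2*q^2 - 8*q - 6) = -11*q - 12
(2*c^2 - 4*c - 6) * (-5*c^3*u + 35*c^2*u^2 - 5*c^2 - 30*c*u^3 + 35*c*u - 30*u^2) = -10*c^5*u + 70*c^4*u^2 + 20*c^4*u - 10*c^4 - 60*c^3*u^3 - 140*c^3*u^2 + 100*c^3*u + 20*c^3 + 120*c^2*u^3 - 270*c^2*u^2 - 140*c^2*u + 30*c^2 + 180*c*u^3 + 120*c*u^2 - 210*c*u + 180*u^2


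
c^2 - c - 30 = (c - 6)*(c + 5)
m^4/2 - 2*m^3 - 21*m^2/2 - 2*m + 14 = (m/2 + 1)*(m - 7)*(m - 1)*(m + 2)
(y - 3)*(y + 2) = y^2 - y - 6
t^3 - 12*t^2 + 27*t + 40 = (t - 8)*(t - 5)*(t + 1)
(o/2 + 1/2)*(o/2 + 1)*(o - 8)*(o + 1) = o^4/4 - o^3 - 27*o^2/4 - 19*o/2 - 4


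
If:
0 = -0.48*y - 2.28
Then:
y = -4.75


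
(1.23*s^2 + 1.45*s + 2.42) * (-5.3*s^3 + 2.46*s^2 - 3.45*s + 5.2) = -6.519*s^5 - 4.6592*s^4 - 13.5025*s^3 + 7.3467*s^2 - 0.809*s + 12.584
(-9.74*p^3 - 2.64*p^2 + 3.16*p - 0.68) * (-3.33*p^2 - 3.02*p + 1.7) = 32.4342*p^5 + 38.206*p^4 - 19.108*p^3 - 11.7668*p^2 + 7.4256*p - 1.156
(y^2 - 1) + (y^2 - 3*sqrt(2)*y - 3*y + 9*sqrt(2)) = 2*y^2 - 3*sqrt(2)*y - 3*y - 1 + 9*sqrt(2)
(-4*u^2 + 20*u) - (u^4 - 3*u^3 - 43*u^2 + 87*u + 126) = -u^4 + 3*u^3 + 39*u^2 - 67*u - 126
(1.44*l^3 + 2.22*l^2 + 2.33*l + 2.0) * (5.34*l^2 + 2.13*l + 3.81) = 7.6896*l^5 + 14.922*l^4 + 22.6572*l^3 + 24.1011*l^2 + 13.1373*l + 7.62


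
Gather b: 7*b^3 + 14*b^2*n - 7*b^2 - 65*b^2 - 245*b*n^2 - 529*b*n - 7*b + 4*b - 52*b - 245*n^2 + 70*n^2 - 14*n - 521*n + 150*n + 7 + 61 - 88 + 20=7*b^3 + b^2*(14*n - 72) + b*(-245*n^2 - 529*n - 55) - 175*n^2 - 385*n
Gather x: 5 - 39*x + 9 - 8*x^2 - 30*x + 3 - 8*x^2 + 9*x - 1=-16*x^2 - 60*x + 16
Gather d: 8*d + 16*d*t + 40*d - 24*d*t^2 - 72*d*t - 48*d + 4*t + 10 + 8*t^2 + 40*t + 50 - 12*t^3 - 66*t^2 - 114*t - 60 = d*(-24*t^2 - 56*t) - 12*t^3 - 58*t^2 - 70*t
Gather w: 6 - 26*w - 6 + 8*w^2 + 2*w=8*w^2 - 24*w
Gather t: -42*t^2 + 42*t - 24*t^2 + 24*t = -66*t^2 + 66*t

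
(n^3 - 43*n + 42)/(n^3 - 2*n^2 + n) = (n^2 + n - 42)/(n*(n - 1))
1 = 1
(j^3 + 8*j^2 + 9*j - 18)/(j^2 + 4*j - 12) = (j^2 + 2*j - 3)/(j - 2)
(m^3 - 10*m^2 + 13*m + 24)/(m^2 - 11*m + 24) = m + 1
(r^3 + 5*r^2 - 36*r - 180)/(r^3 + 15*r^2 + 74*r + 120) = (r - 6)/(r + 4)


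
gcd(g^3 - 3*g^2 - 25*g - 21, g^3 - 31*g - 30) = g + 1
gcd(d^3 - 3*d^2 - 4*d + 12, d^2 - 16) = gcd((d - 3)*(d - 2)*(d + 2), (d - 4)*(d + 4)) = 1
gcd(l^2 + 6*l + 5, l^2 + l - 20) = l + 5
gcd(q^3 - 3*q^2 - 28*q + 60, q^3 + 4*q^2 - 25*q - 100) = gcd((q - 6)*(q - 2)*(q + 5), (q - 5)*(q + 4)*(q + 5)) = q + 5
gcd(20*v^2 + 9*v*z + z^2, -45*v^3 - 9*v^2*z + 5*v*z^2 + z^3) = 5*v + z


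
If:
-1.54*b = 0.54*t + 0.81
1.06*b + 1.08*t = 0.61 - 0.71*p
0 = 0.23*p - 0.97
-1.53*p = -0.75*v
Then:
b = 0.38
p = 4.22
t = -2.58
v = 8.60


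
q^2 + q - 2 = (q - 1)*(q + 2)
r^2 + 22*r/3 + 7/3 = (r + 1/3)*(r + 7)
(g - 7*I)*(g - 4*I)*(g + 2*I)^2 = g^4 - 7*I*g^3 + 12*g^2 - 68*I*g + 112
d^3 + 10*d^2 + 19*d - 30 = (d - 1)*(d + 5)*(d + 6)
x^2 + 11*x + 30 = (x + 5)*(x + 6)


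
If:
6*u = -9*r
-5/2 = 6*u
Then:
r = 5/18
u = -5/12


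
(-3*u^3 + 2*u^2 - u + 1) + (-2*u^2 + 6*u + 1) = -3*u^3 + 5*u + 2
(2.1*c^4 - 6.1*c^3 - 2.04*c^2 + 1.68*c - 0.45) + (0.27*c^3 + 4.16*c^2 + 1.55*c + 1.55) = 2.1*c^4 - 5.83*c^3 + 2.12*c^2 + 3.23*c + 1.1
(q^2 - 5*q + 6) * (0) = 0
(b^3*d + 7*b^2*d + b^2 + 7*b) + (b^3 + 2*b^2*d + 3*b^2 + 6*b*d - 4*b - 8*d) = b^3*d + b^3 + 9*b^2*d + 4*b^2 + 6*b*d + 3*b - 8*d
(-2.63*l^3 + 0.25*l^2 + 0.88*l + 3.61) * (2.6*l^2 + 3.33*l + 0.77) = -6.838*l^5 - 8.1079*l^4 + 1.0954*l^3 + 12.5089*l^2 + 12.6989*l + 2.7797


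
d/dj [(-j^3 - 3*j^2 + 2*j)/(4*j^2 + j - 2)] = (-4*j^4 - 2*j^3 - 5*j^2 + 12*j - 4)/(16*j^4 + 8*j^3 - 15*j^2 - 4*j + 4)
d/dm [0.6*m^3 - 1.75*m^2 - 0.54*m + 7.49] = 1.8*m^2 - 3.5*m - 0.54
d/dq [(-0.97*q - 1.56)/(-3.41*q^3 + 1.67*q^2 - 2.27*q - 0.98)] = (-6.6154*q^3 - 14.3389*q^2 + 5.2104*q - 2.5906)/(11.6281*q^6 - 11.3894*q^5 + 18.2703*q^4 - 0.898199999999999*q^3 + 1.8797*q^2 + 4.4492*q + 0.9604)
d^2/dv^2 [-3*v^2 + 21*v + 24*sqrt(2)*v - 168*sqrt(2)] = -6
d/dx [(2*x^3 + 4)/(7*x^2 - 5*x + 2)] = 2*(3*x^2*(7*x^2 - 5*x + 2) - (14*x - 5)*(x^3 + 2))/(7*x^2 - 5*x + 2)^2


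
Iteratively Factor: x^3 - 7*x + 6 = (x - 2)*(x^2 + 2*x - 3) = (x - 2)*(x - 1)*(x + 3)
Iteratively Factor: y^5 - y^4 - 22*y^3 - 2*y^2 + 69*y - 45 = (y - 5)*(y^4 + 4*y^3 - 2*y^2 - 12*y + 9) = (y - 5)*(y - 1)*(y^3 + 5*y^2 + 3*y - 9) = (y - 5)*(y - 1)*(y + 3)*(y^2 + 2*y - 3) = (y - 5)*(y - 1)*(y + 3)^2*(y - 1)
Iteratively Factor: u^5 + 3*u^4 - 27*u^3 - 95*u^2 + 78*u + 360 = (u - 5)*(u^4 + 8*u^3 + 13*u^2 - 30*u - 72) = (u - 5)*(u + 4)*(u^3 + 4*u^2 - 3*u - 18) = (u - 5)*(u - 2)*(u + 4)*(u^2 + 6*u + 9) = (u - 5)*(u - 2)*(u + 3)*(u + 4)*(u + 3)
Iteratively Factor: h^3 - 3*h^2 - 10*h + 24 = (h + 3)*(h^2 - 6*h + 8) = (h - 2)*(h + 3)*(h - 4)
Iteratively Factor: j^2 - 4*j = (j - 4)*(j)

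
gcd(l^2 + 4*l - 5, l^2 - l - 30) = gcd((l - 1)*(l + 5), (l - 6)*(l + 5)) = l + 5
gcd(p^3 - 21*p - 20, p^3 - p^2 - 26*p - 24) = p^2 + 5*p + 4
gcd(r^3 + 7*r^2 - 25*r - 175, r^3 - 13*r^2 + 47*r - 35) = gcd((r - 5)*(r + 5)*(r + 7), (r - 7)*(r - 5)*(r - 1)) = r - 5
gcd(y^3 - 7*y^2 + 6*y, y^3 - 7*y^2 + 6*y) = y^3 - 7*y^2 + 6*y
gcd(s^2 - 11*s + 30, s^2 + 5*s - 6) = 1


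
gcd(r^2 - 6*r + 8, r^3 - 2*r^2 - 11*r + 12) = r - 4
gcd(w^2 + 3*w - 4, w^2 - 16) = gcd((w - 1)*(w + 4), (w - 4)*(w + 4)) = w + 4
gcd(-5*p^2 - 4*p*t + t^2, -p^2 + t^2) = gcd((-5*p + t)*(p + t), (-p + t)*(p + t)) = p + t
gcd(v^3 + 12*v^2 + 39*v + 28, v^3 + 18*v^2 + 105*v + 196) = v^2 + 11*v + 28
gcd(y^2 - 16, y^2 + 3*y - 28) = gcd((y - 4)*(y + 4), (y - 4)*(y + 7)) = y - 4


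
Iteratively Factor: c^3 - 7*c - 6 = (c + 2)*(c^2 - 2*c - 3) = (c - 3)*(c + 2)*(c + 1)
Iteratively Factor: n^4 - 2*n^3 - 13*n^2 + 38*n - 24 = (n - 2)*(n^3 - 13*n + 12) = (n - 2)*(n - 1)*(n^2 + n - 12) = (n - 2)*(n - 1)*(n + 4)*(n - 3)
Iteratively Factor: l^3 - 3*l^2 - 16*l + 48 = (l + 4)*(l^2 - 7*l + 12) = (l - 3)*(l + 4)*(l - 4)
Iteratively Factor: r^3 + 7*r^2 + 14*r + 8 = (r + 1)*(r^2 + 6*r + 8) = (r + 1)*(r + 2)*(r + 4)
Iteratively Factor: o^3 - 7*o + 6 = (o - 1)*(o^2 + o - 6) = (o - 2)*(o - 1)*(o + 3)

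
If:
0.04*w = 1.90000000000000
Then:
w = 47.50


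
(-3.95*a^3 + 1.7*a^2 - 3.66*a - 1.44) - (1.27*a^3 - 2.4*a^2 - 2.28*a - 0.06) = -5.22*a^3 + 4.1*a^2 - 1.38*a - 1.38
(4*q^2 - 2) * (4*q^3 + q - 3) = 16*q^5 - 4*q^3 - 12*q^2 - 2*q + 6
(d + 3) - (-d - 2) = 2*d + 5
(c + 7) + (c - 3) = 2*c + 4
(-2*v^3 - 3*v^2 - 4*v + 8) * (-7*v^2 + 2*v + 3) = 14*v^5 + 17*v^4 + 16*v^3 - 73*v^2 + 4*v + 24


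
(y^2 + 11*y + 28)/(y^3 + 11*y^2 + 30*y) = (y^2 + 11*y + 28)/(y*(y^2 + 11*y + 30))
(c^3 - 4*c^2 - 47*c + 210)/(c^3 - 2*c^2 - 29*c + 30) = (c^2 + 2*c - 35)/(c^2 + 4*c - 5)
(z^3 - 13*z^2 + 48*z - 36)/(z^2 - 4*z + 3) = (z^2 - 12*z + 36)/(z - 3)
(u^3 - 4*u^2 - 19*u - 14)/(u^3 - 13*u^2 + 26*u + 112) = (u + 1)/(u - 8)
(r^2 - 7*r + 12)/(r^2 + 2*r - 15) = (r - 4)/(r + 5)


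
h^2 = h^2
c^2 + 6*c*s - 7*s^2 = (c - s)*(c + 7*s)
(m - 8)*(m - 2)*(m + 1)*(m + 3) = m^4 - 6*m^3 - 21*m^2 + 34*m + 48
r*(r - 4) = r^2 - 4*r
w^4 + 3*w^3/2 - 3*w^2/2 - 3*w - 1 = (w + 1/2)*(w + 1)*(w - sqrt(2))*(w + sqrt(2))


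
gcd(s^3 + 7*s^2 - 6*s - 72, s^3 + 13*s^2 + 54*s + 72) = s^2 + 10*s + 24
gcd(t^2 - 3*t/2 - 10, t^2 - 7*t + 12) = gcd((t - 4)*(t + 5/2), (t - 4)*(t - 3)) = t - 4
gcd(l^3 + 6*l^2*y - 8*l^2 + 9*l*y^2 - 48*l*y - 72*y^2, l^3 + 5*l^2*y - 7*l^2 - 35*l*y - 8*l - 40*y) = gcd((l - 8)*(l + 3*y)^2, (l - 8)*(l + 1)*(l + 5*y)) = l - 8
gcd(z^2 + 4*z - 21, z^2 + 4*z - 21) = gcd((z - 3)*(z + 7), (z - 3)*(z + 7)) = z^2 + 4*z - 21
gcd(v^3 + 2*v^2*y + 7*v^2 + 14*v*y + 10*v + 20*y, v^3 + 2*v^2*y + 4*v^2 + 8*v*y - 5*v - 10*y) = v^2 + 2*v*y + 5*v + 10*y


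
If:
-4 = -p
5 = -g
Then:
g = -5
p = 4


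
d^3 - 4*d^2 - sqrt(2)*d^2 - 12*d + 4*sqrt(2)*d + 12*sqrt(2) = (d - 6)*(d + 2)*(d - sqrt(2))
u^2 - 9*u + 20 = (u - 5)*(u - 4)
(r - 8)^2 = r^2 - 16*r + 64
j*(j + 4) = j^2 + 4*j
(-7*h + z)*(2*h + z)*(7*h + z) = -98*h^3 - 49*h^2*z + 2*h*z^2 + z^3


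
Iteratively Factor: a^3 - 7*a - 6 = (a + 1)*(a^2 - a - 6) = (a - 3)*(a + 1)*(a + 2)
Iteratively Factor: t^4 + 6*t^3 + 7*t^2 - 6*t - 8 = (t + 1)*(t^3 + 5*t^2 + 2*t - 8) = (t + 1)*(t + 2)*(t^2 + 3*t - 4) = (t - 1)*(t + 1)*(t + 2)*(t + 4)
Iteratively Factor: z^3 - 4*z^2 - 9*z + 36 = (z - 3)*(z^2 - z - 12) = (z - 4)*(z - 3)*(z + 3)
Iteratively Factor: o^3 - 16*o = (o + 4)*(o^2 - 4*o) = (o - 4)*(o + 4)*(o)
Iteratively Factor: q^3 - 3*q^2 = (q)*(q^2 - 3*q) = q^2*(q - 3)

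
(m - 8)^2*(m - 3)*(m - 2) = m^4 - 21*m^3 + 150*m^2 - 416*m + 384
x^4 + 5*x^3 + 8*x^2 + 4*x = x*(x + 1)*(x + 2)^2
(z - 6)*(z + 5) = z^2 - z - 30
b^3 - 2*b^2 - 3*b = b*(b - 3)*(b + 1)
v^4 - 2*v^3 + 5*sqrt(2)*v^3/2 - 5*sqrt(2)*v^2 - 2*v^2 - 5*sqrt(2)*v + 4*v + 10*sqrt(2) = (v - 2)*(v - sqrt(2))*(v + sqrt(2))*(v + 5*sqrt(2)/2)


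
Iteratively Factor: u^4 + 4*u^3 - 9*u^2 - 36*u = (u - 3)*(u^3 + 7*u^2 + 12*u) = (u - 3)*(u + 3)*(u^2 + 4*u) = (u - 3)*(u + 3)*(u + 4)*(u)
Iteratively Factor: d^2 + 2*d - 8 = (d - 2)*(d + 4)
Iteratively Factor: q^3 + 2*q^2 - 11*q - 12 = (q + 4)*(q^2 - 2*q - 3) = (q + 1)*(q + 4)*(q - 3)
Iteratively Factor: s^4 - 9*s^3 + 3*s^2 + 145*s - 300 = (s - 5)*(s^3 - 4*s^2 - 17*s + 60) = (s - 5)^2*(s^2 + s - 12) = (s - 5)^2*(s - 3)*(s + 4)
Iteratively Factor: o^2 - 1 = (o - 1)*(o + 1)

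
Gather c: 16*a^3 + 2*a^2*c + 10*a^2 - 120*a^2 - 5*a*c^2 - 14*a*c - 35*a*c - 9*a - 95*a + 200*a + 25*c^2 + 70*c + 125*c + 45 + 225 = 16*a^3 - 110*a^2 + 96*a + c^2*(25 - 5*a) + c*(2*a^2 - 49*a + 195) + 270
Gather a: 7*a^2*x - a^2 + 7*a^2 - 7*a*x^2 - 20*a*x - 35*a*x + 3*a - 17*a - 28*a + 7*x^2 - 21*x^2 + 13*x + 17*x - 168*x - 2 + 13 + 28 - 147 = a^2*(7*x + 6) + a*(-7*x^2 - 55*x - 42) - 14*x^2 - 138*x - 108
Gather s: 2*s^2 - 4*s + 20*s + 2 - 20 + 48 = 2*s^2 + 16*s + 30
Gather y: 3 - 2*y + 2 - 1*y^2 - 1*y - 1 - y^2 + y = -2*y^2 - 2*y + 4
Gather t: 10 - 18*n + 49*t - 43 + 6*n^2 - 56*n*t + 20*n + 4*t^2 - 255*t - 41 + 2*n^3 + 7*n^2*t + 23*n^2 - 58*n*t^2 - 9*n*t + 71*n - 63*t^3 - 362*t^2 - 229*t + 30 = 2*n^3 + 29*n^2 + 73*n - 63*t^3 + t^2*(-58*n - 358) + t*(7*n^2 - 65*n - 435) - 44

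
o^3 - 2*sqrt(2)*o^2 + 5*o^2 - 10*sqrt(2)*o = o*(o + 5)*(o - 2*sqrt(2))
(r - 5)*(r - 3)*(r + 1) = r^3 - 7*r^2 + 7*r + 15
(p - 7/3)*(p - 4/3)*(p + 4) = p^3 + p^2/3 - 104*p/9 + 112/9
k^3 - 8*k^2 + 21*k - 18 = (k - 3)^2*(k - 2)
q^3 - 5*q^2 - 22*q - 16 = (q - 8)*(q + 1)*(q + 2)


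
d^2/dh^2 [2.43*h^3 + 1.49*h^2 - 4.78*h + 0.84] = 14.58*h + 2.98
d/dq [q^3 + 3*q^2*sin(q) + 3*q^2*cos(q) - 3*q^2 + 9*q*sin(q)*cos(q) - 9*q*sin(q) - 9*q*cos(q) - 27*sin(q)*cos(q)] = 3*sqrt(2)*q^2*cos(q + pi/4) + 3*q^2 + 15*q*sin(q) - 3*q*cos(q) + 9*q*cos(2*q) - 6*q + 9*sin(2*q)/2 - 9*sqrt(2)*sin(q + pi/4) - 27*cos(2*q)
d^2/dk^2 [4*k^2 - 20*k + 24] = 8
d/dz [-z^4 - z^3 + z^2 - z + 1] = -4*z^3 - 3*z^2 + 2*z - 1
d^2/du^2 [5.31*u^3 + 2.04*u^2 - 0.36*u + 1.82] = 31.86*u + 4.08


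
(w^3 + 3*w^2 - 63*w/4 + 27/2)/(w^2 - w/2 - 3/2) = (w^2 + 9*w/2 - 9)/(w + 1)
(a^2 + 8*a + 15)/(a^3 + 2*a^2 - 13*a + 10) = (a + 3)/(a^2 - 3*a + 2)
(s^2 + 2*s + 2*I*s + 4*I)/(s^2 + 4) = (s + 2)/(s - 2*I)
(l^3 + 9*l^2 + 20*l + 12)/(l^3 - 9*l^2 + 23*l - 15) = (l^3 + 9*l^2 + 20*l + 12)/(l^3 - 9*l^2 + 23*l - 15)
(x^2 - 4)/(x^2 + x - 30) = (x^2 - 4)/(x^2 + x - 30)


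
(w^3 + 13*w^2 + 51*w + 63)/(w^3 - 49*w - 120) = (w^2 + 10*w + 21)/(w^2 - 3*w - 40)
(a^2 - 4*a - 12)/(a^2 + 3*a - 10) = (a^2 - 4*a - 12)/(a^2 + 3*a - 10)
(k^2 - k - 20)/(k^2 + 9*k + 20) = (k - 5)/(k + 5)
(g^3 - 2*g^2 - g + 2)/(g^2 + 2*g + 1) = (g^2 - 3*g + 2)/(g + 1)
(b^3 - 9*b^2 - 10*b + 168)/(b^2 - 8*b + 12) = (b^2 - 3*b - 28)/(b - 2)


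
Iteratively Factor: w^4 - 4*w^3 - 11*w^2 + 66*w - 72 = (w - 3)*(w^3 - w^2 - 14*w + 24) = (w - 3)*(w + 4)*(w^2 - 5*w + 6) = (w - 3)^2*(w + 4)*(w - 2)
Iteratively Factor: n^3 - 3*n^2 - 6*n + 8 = (n - 4)*(n^2 + n - 2) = (n - 4)*(n + 2)*(n - 1)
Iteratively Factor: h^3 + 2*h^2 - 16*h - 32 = (h + 4)*(h^2 - 2*h - 8) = (h + 2)*(h + 4)*(h - 4)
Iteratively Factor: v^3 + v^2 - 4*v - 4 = (v + 2)*(v^2 - v - 2) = (v + 1)*(v + 2)*(v - 2)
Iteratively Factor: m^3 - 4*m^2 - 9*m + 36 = (m - 3)*(m^2 - m - 12) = (m - 4)*(m - 3)*(m + 3)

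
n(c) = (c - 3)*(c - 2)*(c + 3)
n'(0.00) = -9.00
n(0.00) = 18.00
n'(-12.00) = 471.00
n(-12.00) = -1890.00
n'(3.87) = 20.45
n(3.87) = 11.18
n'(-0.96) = -2.40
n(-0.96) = 23.91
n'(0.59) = -10.32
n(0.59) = 12.20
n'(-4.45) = 68.21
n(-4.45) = -69.68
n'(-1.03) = -1.70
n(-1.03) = 24.06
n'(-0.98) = -2.20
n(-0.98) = 23.96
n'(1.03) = -9.94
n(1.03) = 7.70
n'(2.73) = 2.44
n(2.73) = -1.13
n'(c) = (c - 3)*(c - 2) + (c - 3)*(c + 3) + (c - 2)*(c + 3)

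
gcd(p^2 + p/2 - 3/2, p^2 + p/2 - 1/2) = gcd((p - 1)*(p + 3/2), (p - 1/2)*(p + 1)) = 1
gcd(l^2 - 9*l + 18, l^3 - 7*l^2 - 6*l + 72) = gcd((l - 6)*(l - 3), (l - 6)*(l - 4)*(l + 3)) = l - 6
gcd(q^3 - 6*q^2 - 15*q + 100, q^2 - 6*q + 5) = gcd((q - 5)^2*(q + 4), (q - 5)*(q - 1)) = q - 5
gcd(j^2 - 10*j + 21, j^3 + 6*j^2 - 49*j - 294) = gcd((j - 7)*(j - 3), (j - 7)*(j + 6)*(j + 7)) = j - 7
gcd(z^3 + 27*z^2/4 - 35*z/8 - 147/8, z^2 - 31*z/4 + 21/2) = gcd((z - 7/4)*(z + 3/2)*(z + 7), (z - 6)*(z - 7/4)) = z - 7/4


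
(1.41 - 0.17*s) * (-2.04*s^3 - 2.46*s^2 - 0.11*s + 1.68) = 0.3468*s^4 - 2.4582*s^3 - 3.4499*s^2 - 0.4407*s + 2.3688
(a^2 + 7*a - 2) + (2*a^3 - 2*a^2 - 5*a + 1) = 2*a^3 - a^2 + 2*a - 1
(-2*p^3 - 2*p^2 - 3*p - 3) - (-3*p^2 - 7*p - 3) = -2*p^3 + p^2 + 4*p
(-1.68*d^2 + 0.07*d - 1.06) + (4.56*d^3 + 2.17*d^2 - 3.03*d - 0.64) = 4.56*d^3 + 0.49*d^2 - 2.96*d - 1.7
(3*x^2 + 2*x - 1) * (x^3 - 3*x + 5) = 3*x^5 + 2*x^4 - 10*x^3 + 9*x^2 + 13*x - 5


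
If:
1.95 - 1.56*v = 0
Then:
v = 1.25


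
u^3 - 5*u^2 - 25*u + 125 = (u - 5)^2*(u + 5)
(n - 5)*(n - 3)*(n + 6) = n^3 - 2*n^2 - 33*n + 90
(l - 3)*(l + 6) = l^2 + 3*l - 18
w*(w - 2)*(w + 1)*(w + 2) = w^4 + w^3 - 4*w^2 - 4*w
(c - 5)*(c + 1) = c^2 - 4*c - 5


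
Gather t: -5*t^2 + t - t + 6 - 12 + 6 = -5*t^2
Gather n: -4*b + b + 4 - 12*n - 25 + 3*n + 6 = -3*b - 9*n - 15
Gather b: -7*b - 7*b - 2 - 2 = -14*b - 4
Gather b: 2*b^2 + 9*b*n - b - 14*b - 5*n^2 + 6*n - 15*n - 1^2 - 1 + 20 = 2*b^2 + b*(9*n - 15) - 5*n^2 - 9*n + 18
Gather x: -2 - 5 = -7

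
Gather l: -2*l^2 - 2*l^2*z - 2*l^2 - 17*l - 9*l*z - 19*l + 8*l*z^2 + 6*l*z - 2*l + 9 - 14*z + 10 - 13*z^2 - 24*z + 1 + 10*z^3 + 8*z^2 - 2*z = l^2*(-2*z - 4) + l*(8*z^2 - 3*z - 38) + 10*z^3 - 5*z^2 - 40*z + 20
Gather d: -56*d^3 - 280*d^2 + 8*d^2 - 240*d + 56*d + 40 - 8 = -56*d^3 - 272*d^2 - 184*d + 32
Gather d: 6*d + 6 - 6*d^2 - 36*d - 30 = -6*d^2 - 30*d - 24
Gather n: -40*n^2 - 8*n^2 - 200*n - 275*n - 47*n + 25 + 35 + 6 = -48*n^2 - 522*n + 66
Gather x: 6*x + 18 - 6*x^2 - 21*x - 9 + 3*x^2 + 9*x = -3*x^2 - 6*x + 9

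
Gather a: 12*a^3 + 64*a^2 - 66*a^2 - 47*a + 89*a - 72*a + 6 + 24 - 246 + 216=12*a^3 - 2*a^2 - 30*a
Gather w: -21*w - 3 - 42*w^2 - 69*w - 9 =-42*w^2 - 90*w - 12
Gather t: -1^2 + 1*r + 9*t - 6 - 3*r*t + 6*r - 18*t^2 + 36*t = 7*r - 18*t^2 + t*(45 - 3*r) - 7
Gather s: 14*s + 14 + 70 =14*s + 84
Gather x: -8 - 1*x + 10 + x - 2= 0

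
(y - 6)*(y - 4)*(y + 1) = y^3 - 9*y^2 + 14*y + 24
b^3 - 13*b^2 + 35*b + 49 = (b - 7)^2*(b + 1)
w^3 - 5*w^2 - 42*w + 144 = (w - 8)*(w - 3)*(w + 6)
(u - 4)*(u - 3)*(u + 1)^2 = u^4 - 5*u^3 - u^2 + 17*u + 12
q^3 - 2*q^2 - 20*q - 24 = (q - 6)*(q + 2)^2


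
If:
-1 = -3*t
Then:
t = 1/3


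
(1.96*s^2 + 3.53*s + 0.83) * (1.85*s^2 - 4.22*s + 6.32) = 3.626*s^4 - 1.7407*s^3 - 0.973899999999997*s^2 + 18.807*s + 5.2456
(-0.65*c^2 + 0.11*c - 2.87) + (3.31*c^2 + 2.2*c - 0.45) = 2.66*c^2 + 2.31*c - 3.32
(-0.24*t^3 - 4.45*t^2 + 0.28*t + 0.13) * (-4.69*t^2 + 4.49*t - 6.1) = 1.1256*t^5 + 19.7929*t^4 - 19.8297*t^3 + 27.7925*t^2 - 1.1243*t - 0.793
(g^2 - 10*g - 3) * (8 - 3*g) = -3*g^3 + 38*g^2 - 71*g - 24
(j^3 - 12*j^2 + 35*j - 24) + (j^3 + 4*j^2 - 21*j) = 2*j^3 - 8*j^2 + 14*j - 24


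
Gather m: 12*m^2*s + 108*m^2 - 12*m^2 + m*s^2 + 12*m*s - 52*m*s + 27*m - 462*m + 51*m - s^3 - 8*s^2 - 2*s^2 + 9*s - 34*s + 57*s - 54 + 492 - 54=m^2*(12*s + 96) + m*(s^2 - 40*s - 384) - s^3 - 10*s^2 + 32*s + 384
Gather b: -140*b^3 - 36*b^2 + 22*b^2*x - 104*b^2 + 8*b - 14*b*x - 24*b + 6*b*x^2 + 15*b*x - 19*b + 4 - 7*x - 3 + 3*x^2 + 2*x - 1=-140*b^3 + b^2*(22*x - 140) + b*(6*x^2 + x - 35) + 3*x^2 - 5*x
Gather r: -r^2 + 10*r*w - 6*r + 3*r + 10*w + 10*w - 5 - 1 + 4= -r^2 + r*(10*w - 3) + 20*w - 2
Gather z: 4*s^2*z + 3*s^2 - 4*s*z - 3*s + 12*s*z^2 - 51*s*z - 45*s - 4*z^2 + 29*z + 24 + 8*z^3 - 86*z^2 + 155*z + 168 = 3*s^2 - 48*s + 8*z^3 + z^2*(12*s - 90) + z*(4*s^2 - 55*s + 184) + 192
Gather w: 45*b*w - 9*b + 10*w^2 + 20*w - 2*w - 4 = -9*b + 10*w^2 + w*(45*b + 18) - 4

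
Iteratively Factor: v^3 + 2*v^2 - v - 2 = (v + 2)*(v^2 - 1) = (v - 1)*(v + 2)*(v + 1)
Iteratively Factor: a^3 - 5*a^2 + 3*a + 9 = (a - 3)*(a^2 - 2*a - 3) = (a - 3)^2*(a + 1)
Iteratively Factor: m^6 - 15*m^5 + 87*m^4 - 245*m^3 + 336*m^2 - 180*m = (m - 5)*(m^5 - 10*m^4 + 37*m^3 - 60*m^2 + 36*m) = (m - 5)*(m - 2)*(m^4 - 8*m^3 + 21*m^2 - 18*m) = m*(m - 5)*(m - 2)*(m^3 - 8*m^2 + 21*m - 18) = m*(m - 5)*(m - 2)^2*(m^2 - 6*m + 9) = m*(m - 5)*(m - 3)*(m - 2)^2*(m - 3)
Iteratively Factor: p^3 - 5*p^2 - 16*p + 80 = (p - 4)*(p^2 - p - 20) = (p - 5)*(p - 4)*(p + 4)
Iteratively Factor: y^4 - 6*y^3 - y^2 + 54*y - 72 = (y - 3)*(y^3 - 3*y^2 - 10*y + 24) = (y - 4)*(y - 3)*(y^2 + y - 6) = (y - 4)*(y - 3)*(y + 3)*(y - 2)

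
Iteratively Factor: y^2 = (y)*(y)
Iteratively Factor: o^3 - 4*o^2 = (o)*(o^2 - 4*o) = o*(o - 4)*(o)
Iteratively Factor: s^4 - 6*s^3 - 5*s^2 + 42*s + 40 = (s - 4)*(s^3 - 2*s^2 - 13*s - 10) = (s - 5)*(s - 4)*(s^2 + 3*s + 2) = (s - 5)*(s - 4)*(s + 2)*(s + 1)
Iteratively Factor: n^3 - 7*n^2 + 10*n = (n - 2)*(n^2 - 5*n) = n*(n - 2)*(n - 5)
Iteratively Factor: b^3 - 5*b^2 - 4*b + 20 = (b + 2)*(b^2 - 7*b + 10) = (b - 5)*(b + 2)*(b - 2)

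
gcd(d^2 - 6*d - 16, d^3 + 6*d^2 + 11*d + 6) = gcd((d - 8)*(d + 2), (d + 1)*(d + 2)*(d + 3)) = d + 2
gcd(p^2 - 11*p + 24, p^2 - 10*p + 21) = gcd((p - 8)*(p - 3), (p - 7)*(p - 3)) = p - 3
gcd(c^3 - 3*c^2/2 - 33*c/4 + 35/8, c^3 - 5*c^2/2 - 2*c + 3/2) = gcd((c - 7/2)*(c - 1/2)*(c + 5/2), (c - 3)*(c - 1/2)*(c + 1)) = c - 1/2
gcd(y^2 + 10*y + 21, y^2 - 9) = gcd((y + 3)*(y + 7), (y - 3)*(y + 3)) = y + 3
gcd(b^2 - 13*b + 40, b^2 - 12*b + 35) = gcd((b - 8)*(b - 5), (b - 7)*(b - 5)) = b - 5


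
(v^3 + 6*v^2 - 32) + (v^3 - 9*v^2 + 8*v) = 2*v^3 - 3*v^2 + 8*v - 32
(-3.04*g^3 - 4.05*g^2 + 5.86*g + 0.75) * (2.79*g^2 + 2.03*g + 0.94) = -8.4816*g^5 - 17.4707*g^4 + 5.2703*g^3 + 10.1813*g^2 + 7.0309*g + 0.705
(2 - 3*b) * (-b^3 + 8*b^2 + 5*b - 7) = 3*b^4 - 26*b^3 + b^2 + 31*b - 14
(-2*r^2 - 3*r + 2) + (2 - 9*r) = -2*r^2 - 12*r + 4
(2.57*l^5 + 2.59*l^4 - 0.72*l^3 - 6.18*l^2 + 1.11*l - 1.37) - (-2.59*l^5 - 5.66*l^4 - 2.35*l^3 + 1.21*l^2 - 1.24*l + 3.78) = 5.16*l^5 + 8.25*l^4 + 1.63*l^3 - 7.39*l^2 + 2.35*l - 5.15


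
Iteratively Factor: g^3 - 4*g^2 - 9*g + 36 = (g + 3)*(g^2 - 7*g + 12) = (g - 4)*(g + 3)*(g - 3)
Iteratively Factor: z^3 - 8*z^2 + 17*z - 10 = (z - 2)*(z^2 - 6*z + 5) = (z - 2)*(z - 1)*(z - 5)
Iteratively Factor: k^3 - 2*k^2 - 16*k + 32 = (k - 2)*(k^2 - 16) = (k - 2)*(k + 4)*(k - 4)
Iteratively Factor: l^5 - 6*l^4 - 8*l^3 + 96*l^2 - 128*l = (l - 4)*(l^4 - 2*l^3 - 16*l^2 + 32*l) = (l - 4)*(l - 2)*(l^3 - 16*l) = (l - 4)^2*(l - 2)*(l^2 + 4*l) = l*(l - 4)^2*(l - 2)*(l + 4)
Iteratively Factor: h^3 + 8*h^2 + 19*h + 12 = (h + 1)*(h^2 + 7*h + 12) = (h + 1)*(h + 3)*(h + 4)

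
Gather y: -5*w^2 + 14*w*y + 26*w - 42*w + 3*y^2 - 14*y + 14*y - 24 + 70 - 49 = -5*w^2 + 14*w*y - 16*w + 3*y^2 - 3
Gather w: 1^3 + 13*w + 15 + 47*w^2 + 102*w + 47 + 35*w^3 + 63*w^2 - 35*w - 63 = 35*w^3 + 110*w^2 + 80*w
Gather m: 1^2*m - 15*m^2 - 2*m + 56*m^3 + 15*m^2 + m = 56*m^3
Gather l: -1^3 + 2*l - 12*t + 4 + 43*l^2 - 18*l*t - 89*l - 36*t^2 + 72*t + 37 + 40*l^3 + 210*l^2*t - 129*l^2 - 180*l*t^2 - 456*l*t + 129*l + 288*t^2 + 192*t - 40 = 40*l^3 + l^2*(210*t - 86) + l*(-180*t^2 - 474*t + 42) + 252*t^2 + 252*t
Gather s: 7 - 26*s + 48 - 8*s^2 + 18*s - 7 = -8*s^2 - 8*s + 48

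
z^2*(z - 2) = z^3 - 2*z^2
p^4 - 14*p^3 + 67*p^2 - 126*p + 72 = (p - 6)*(p - 4)*(p - 3)*(p - 1)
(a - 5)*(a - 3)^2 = a^3 - 11*a^2 + 39*a - 45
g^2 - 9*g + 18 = (g - 6)*(g - 3)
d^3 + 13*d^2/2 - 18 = (d - 3/2)*(d + 2)*(d + 6)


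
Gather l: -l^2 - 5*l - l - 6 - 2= -l^2 - 6*l - 8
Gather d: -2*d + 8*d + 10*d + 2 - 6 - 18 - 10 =16*d - 32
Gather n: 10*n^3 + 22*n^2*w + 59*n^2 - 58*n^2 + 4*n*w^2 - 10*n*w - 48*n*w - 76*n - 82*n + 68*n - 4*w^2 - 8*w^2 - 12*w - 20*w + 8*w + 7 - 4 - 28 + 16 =10*n^3 + n^2*(22*w + 1) + n*(4*w^2 - 58*w - 90) - 12*w^2 - 24*w - 9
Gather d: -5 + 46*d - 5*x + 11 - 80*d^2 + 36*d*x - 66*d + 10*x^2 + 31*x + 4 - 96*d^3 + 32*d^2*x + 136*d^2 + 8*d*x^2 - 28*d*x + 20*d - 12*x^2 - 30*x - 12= -96*d^3 + d^2*(32*x + 56) + d*(8*x^2 + 8*x) - 2*x^2 - 4*x - 2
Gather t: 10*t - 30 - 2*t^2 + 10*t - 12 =-2*t^2 + 20*t - 42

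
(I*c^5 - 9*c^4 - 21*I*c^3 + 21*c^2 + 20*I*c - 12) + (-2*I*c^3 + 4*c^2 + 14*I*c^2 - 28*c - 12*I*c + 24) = I*c^5 - 9*c^4 - 23*I*c^3 + 25*c^2 + 14*I*c^2 - 28*c + 8*I*c + 12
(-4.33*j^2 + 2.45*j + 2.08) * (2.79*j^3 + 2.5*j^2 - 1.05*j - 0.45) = -12.0807*j^5 - 3.9895*j^4 + 16.4747*j^3 + 4.576*j^2 - 3.2865*j - 0.936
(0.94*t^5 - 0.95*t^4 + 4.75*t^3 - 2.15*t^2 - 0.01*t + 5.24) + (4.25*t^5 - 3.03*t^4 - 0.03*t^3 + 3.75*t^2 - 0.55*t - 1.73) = 5.19*t^5 - 3.98*t^4 + 4.72*t^3 + 1.6*t^2 - 0.56*t + 3.51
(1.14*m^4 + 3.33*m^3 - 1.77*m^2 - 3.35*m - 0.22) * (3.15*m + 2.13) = 3.591*m^5 + 12.9177*m^4 + 1.5174*m^3 - 14.3226*m^2 - 7.8285*m - 0.4686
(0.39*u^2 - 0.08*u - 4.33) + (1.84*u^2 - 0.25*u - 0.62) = 2.23*u^2 - 0.33*u - 4.95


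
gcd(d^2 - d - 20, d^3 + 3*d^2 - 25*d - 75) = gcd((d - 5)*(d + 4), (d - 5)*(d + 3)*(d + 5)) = d - 5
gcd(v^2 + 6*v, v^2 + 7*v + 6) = v + 6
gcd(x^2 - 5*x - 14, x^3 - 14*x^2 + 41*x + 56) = x - 7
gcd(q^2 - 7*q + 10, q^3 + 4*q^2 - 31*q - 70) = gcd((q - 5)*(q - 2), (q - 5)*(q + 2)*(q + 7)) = q - 5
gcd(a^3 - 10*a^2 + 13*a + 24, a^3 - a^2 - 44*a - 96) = a - 8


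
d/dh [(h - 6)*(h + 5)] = 2*h - 1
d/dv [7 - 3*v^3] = -9*v^2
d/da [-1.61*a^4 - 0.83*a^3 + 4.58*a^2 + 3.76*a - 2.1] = -6.44*a^3 - 2.49*a^2 + 9.16*a + 3.76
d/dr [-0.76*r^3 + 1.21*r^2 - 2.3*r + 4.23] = -2.28*r^2 + 2.42*r - 2.3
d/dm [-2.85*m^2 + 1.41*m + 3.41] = 1.41 - 5.7*m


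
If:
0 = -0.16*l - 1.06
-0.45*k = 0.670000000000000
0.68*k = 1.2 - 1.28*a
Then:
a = 1.73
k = -1.49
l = -6.62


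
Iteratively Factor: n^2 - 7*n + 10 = (n - 2)*(n - 5)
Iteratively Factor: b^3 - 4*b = (b)*(b^2 - 4) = b*(b + 2)*(b - 2)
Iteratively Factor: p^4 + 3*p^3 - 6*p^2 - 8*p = (p + 4)*(p^3 - p^2 - 2*p) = (p - 2)*(p + 4)*(p^2 + p) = (p - 2)*(p + 1)*(p + 4)*(p)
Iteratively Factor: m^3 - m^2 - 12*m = (m - 4)*(m^2 + 3*m) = m*(m - 4)*(m + 3)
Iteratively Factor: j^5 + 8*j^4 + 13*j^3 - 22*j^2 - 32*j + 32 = (j + 2)*(j^4 + 6*j^3 + j^2 - 24*j + 16) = (j - 1)*(j + 2)*(j^3 + 7*j^2 + 8*j - 16) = (j - 1)*(j + 2)*(j + 4)*(j^2 + 3*j - 4) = (j - 1)^2*(j + 2)*(j + 4)*(j + 4)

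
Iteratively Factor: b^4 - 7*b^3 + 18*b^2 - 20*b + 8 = (b - 2)*(b^3 - 5*b^2 + 8*b - 4) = (b - 2)*(b - 1)*(b^2 - 4*b + 4) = (b - 2)^2*(b - 1)*(b - 2)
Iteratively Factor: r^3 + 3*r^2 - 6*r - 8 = (r - 2)*(r^2 + 5*r + 4) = (r - 2)*(r + 4)*(r + 1)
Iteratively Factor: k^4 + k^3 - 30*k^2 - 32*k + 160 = (k - 2)*(k^3 + 3*k^2 - 24*k - 80) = (k - 2)*(k + 4)*(k^2 - k - 20) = (k - 2)*(k + 4)^2*(k - 5)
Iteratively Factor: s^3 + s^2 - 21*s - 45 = (s + 3)*(s^2 - 2*s - 15) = (s + 3)^2*(s - 5)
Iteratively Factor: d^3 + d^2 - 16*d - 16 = (d + 1)*(d^2 - 16) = (d + 1)*(d + 4)*(d - 4)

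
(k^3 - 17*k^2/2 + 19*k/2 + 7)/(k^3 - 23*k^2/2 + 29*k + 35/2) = (k - 2)/(k - 5)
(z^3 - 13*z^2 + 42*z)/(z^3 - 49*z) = (z - 6)/(z + 7)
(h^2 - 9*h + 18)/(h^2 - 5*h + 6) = (h - 6)/(h - 2)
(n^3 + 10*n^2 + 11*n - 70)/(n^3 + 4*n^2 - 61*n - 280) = (n - 2)/(n - 8)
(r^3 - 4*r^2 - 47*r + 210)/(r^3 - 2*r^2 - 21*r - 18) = (r^2 + 2*r - 35)/(r^2 + 4*r + 3)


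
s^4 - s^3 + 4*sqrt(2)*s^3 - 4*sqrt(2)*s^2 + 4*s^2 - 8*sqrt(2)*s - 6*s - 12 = (s - 2)*(s + 1)*(s + sqrt(2))*(s + 3*sqrt(2))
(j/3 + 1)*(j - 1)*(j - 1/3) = j^3/3 + 5*j^2/9 - 11*j/9 + 1/3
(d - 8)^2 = d^2 - 16*d + 64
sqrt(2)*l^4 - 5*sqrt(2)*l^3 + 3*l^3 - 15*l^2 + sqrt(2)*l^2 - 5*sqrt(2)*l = l*(l - 5)*(l + sqrt(2))*(sqrt(2)*l + 1)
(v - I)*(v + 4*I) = v^2 + 3*I*v + 4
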